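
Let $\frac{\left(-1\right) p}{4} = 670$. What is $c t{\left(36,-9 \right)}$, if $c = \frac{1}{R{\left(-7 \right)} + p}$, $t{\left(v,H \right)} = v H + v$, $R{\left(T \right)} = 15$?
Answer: $\frac{288}{2665} \approx 0.10807$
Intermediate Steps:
$p = -2680$ ($p = \left(-4\right) 670 = -2680$)
$t{\left(v,H \right)} = v + H v$ ($t{\left(v,H \right)} = H v + v = v + H v$)
$c = - \frac{1}{2665}$ ($c = \frac{1}{15 - 2680} = \frac{1}{-2665} = - \frac{1}{2665} \approx -0.00037523$)
$c t{\left(36,-9 \right)} = - \frac{36 \left(1 - 9\right)}{2665} = - \frac{36 \left(-8\right)}{2665} = \left(- \frac{1}{2665}\right) \left(-288\right) = \frac{288}{2665}$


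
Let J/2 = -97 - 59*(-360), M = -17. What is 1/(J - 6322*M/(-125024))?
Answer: 62512/2643328695 ≈ 2.3649e-5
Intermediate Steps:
J = 42286 (J = 2*(-97 - 59*(-360)) = 2*(-97 + 21240) = 2*21143 = 42286)
1/(J - 6322*M/(-125024)) = 1/(42286 - 6322*(-17)/(-125024)) = 1/(42286 - (-107474)*(-1)/125024) = 1/(42286 - 1*53737/62512) = 1/(42286 - 53737/62512) = 1/(2643328695/62512) = 62512/2643328695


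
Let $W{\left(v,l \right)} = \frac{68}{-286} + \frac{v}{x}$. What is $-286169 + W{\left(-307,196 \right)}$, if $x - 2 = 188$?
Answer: $- \frac{7775262091}{27170} \approx -2.8617 \cdot 10^{5}$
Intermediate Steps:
$x = 190$ ($x = 2 + 188 = 190$)
$W{\left(v,l \right)} = - \frac{34}{143} + \frac{v}{190}$ ($W{\left(v,l \right)} = \frac{68}{-286} + \frac{v}{190} = 68 \left(- \frac{1}{286}\right) + v \frac{1}{190} = - \frac{34}{143} + \frac{v}{190}$)
$-286169 + W{\left(-307,196 \right)} = -286169 + \left(- \frac{34}{143} + \frac{1}{190} \left(-307\right)\right) = -286169 - \frac{50361}{27170} = - \frac{7775262091}{27170}$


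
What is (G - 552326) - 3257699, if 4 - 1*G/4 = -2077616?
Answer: 4500455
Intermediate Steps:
G = 8310480 (G = 16 - 4*(-2077616) = 16 + 8310464 = 8310480)
(G - 552326) - 3257699 = (8310480 - 552326) - 3257699 = 7758154 - 3257699 = 4500455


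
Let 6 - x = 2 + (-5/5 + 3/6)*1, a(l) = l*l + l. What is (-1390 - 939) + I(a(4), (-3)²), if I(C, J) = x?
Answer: -4649/2 ≈ -2324.5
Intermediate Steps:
a(l) = l + l² (a(l) = l² + l = l + l²)
x = 9/2 (x = 6 - (2 + (-5/5 + 3/6)*1) = 6 - (2 + (-5*⅕ + 3*(⅙))*1) = 6 - (2 + (-1 + ½)*1) = 6 - (2 - ½*1) = 6 - (2 - ½) = 6 - 1*3/2 = 6 - 3/2 = 9/2 ≈ 4.5000)
I(C, J) = 9/2
(-1390 - 939) + I(a(4), (-3)²) = (-1390 - 939) + 9/2 = -2329 + 9/2 = -4649/2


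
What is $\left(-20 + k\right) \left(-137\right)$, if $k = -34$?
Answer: $7398$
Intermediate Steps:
$\left(-20 + k\right) \left(-137\right) = \left(-20 - 34\right) \left(-137\right) = \left(-54\right) \left(-137\right) = 7398$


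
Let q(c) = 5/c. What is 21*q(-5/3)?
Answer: -63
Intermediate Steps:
21*q(-5/3) = 21*(5/((-5/3))) = 21*(5/((-5*⅓))) = 21*(5/(-5/3)) = 21*(5*(-⅗)) = 21*(-3) = -63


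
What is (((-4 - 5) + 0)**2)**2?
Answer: 6561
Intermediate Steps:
(((-4 - 5) + 0)**2)**2 = ((-9 + 0)**2)**2 = ((-9)**2)**2 = 81**2 = 6561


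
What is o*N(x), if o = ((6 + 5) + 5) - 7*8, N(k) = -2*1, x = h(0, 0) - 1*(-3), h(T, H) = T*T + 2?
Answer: 80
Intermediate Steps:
h(T, H) = 2 + T² (h(T, H) = T² + 2 = 2 + T²)
x = 5 (x = (2 + 0²) - 1*(-3) = (2 + 0) + 3 = 2 + 3 = 5)
N(k) = -2
o = -40 (o = (11 + 5) - 56 = 16 - 56 = -40)
o*N(x) = -40*(-2) = 80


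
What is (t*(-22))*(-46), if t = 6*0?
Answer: 0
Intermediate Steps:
t = 0
(t*(-22))*(-46) = (0*(-22))*(-46) = 0*(-46) = 0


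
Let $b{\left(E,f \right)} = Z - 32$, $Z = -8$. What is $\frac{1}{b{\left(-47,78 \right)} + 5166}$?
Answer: $\frac{1}{5126} \approx 0.00019508$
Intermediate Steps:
$b{\left(E,f \right)} = -40$ ($b{\left(E,f \right)} = -8 - 32 = -40$)
$\frac{1}{b{\left(-47,78 \right)} + 5166} = \frac{1}{-40 + 5166} = \frac{1}{5126}$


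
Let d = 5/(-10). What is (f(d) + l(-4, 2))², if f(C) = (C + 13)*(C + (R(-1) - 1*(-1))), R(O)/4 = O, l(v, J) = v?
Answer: 36481/16 ≈ 2280.1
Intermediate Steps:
R(O) = 4*O
d = -½ (d = 5*(-⅒) = -½ ≈ -0.50000)
f(C) = (-3 + C)*(13 + C) (f(C) = (C + 13)*(C + (4*(-1) - 1*(-1))) = (13 + C)*(C + (-4 + 1)) = (13 + C)*(C - 3) = (13 + C)*(-3 + C) = (-3 + C)*(13 + C))
(f(d) + l(-4, 2))² = ((-39 + (-½)² + 10*(-½)) - 4)² = ((-39 + ¼ - 5) - 4)² = (-175/4 - 4)² = (-191/4)² = 36481/16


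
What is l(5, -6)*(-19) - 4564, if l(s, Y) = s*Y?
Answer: -3994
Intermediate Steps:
l(s, Y) = Y*s
l(5, -6)*(-19) - 4564 = -6*5*(-19) - 4564 = -30*(-19) - 4564 = 570 - 4564 = -3994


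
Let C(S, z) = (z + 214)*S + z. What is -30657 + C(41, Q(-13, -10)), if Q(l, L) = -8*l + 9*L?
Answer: -21295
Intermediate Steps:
C(S, z) = z + S*(214 + z) (C(S, z) = (214 + z)*S + z = S*(214 + z) + z = z + S*(214 + z))
-30657 + C(41, Q(-13, -10)) = -30657 + ((-8*(-13) + 9*(-10)) + 214*41 + 41*(-8*(-13) + 9*(-10))) = -30657 + ((104 - 90) + 8774 + 41*(104 - 90)) = -30657 + (14 + 8774 + 41*14) = -30657 + (14 + 8774 + 574) = -30657 + 9362 = -21295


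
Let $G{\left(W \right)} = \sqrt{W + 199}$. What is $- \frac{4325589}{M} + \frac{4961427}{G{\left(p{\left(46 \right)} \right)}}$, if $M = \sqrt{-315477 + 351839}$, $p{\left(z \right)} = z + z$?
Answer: $- \frac{4325589 \sqrt{36362}}{36362} + \frac{1653809 \sqrt{291}}{97} \approx 2.6816 \cdot 10^{5}$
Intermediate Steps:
$p{\left(z \right)} = 2 z$
$M = \sqrt{36362} \approx 190.69$
$G{\left(W \right)} = \sqrt{199 + W}$
$- \frac{4325589}{M} + \frac{4961427}{G{\left(p{\left(46 \right)} \right)}} = - \frac{4325589}{\sqrt{36362}} + \frac{4961427}{\sqrt{199 + 2 \cdot 46}} = - 4325589 \frac{\sqrt{36362}}{36362} + \frac{4961427}{\sqrt{199 + 92}} = - \frac{4325589 \sqrt{36362}}{36362} + \frac{4961427}{\sqrt{291}} = - \frac{4325589 \sqrt{36362}}{36362} + 4961427 \frac{\sqrt{291}}{291} = - \frac{4325589 \sqrt{36362}}{36362} + \frac{1653809 \sqrt{291}}{97}$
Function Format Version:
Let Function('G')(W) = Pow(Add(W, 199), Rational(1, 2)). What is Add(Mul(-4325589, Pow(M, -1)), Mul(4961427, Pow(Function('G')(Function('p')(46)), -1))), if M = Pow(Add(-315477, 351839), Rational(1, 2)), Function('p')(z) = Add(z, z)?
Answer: Add(Mul(Rational(-4325589, 36362), Pow(36362, Rational(1, 2))), Mul(Rational(1653809, 97), Pow(291, Rational(1, 2)))) ≈ 2.6816e+5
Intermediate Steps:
Function('p')(z) = Mul(2, z)
M = Pow(36362, Rational(1, 2)) ≈ 190.69
Function('G')(W) = Pow(Add(199, W), Rational(1, 2))
Add(Mul(-4325589, Pow(M, -1)), Mul(4961427, Pow(Function('G')(Function('p')(46)), -1))) = Add(Mul(-4325589, Pow(Pow(36362, Rational(1, 2)), -1)), Mul(4961427, Pow(Pow(Add(199, Mul(2, 46)), Rational(1, 2)), -1))) = Add(Mul(-4325589, Mul(Rational(1, 36362), Pow(36362, Rational(1, 2)))), Mul(4961427, Pow(Pow(Add(199, 92), Rational(1, 2)), -1))) = Add(Mul(Rational(-4325589, 36362), Pow(36362, Rational(1, 2))), Mul(4961427, Pow(Pow(291, Rational(1, 2)), -1))) = Add(Mul(Rational(-4325589, 36362), Pow(36362, Rational(1, 2))), Mul(4961427, Mul(Rational(1, 291), Pow(291, Rational(1, 2))))) = Add(Mul(Rational(-4325589, 36362), Pow(36362, Rational(1, 2))), Mul(Rational(1653809, 97), Pow(291, Rational(1, 2))))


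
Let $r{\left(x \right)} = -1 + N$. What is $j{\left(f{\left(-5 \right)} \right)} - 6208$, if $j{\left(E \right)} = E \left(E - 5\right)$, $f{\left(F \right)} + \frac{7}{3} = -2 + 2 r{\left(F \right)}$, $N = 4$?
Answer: $- \frac{55922}{9} \approx -6213.6$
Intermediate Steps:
$r{\left(x \right)} = 3$ ($r{\left(x \right)} = -1 + 4 = 3$)
$f{\left(F \right)} = \frac{5}{3}$ ($f{\left(F \right)} = - \frac{7}{3} + \left(-2 + 2 \cdot 3\right) = - \frac{7}{3} + \left(-2 + 6\right) = - \frac{7}{3} + 4 = \frac{5}{3}$)
$j{\left(E \right)} = E \left(-5 + E\right)$
$j{\left(f{\left(-5 \right)} \right)} - 6208 = \frac{5 \left(-5 + \frac{5}{3}\right)}{3} - 6208 = \frac{5}{3} \left(- \frac{10}{3}\right) - 6208 = - \frac{50}{9} - 6208 = - \frac{55922}{9}$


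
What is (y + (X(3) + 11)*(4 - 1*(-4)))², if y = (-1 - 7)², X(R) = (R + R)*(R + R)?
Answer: 193600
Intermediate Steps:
X(R) = 4*R² (X(R) = (2*R)*(2*R) = 4*R²)
y = 64 (y = (-8)² = 64)
(y + (X(3) + 11)*(4 - 1*(-4)))² = (64 + (4*3² + 11)*(4 - 1*(-4)))² = (64 + (4*9 + 11)*(4 + 4))² = (64 + (36 + 11)*8)² = (64 + 47*8)² = (64 + 376)² = 440² = 193600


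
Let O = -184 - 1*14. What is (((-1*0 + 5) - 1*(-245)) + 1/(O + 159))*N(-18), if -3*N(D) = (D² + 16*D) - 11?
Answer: -243725/117 ≈ -2083.1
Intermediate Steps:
N(D) = 11/3 - 16*D/3 - D²/3 (N(D) = -((D² + 16*D) - 11)/3 = -(-11 + D² + 16*D)/3 = 11/3 - 16*D/3 - D²/3)
O = -198 (O = -184 - 14 = -198)
(((-1*0 + 5) - 1*(-245)) + 1/(O + 159))*N(-18) = (((-1*0 + 5) - 1*(-245)) + 1/(-198 + 159))*(11/3 - 16/3*(-18) - ⅓*(-18)²) = (((0 + 5) + 245) + 1/(-39))*(11/3 + 96 - ⅓*324) = ((5 + 245) - 1/39)*(11/3 + 96 - 108) = (250 - 1/39)*(-25/3) = (9749/39)*(-25/3) = -243725/117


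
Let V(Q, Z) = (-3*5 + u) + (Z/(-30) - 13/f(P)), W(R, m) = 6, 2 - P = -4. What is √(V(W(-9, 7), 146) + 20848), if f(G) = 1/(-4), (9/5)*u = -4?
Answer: √4697530/15 ≈ 144.49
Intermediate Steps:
P = 6 (P = 2 - 1*(-4) = 2 + 4 = 6)
u = -20/9 (u = (5/9)*(-4) = -20/9 ≈ -2.2222)
f(G) = -¼
V(Q, Z) = 313/9 - Z/30 (V(Q, Z) = (-3*5 - 20/9) + (Z/(-30) - 13/(-¼)) = (-15 - 20/9) + (Z*(-1/30) - 13*(-4)) = -155/9 + (-Z/30 + 52) = -155/9 + (52 - Z/30) = 313/9 - Z/30)
√(V(W(-9, 7), 146) + 20848) = √((313/9 - 1/30*146) + 20848) = √((313/9 - 73/15) + 20848) = √(1346/45 + 20848) = √(939506/45) = √4697530/15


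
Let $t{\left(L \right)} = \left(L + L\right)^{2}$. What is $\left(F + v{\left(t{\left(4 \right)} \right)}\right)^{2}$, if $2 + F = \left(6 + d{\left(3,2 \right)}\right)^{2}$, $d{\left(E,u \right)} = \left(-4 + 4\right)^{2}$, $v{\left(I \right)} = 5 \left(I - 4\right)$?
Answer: $111556$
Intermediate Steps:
$t{\left(L \right)} = 4 L^{2}$ ($t{\left(L \right)} = \left(2 L\right)^{2} = 4 L^{2}$)
$v{\left(I \right)} = -20 + 5 I$ ($v{\left(I \right)} = 5 \left(-4 + I\right) = -20 + 5 I$)
$d{\left(E,u \right)} = 0$ ($d{\left(E,u \right)} = 0^{2} = 0$)
$F = 34$ ($F = -2 + \left(6 + 0\right)^{2} = -2 + 6^{2} = -2 + 36 = 34$)
$\left(F + v{\left(t{\left(4 \right)} \right)}\right)^{2} = \left(34 - \left(20 - 5 \cdot 4 \cdot 4^{2}\right)\right)^{2} = \left(34 - \left(20 - 5 \cdot 4 \cdot 16\right)\right)^{2} = \left(34 + \left(-20 + 5 \cdot 64\right)\right)^{2} = \left(34 + \left(-20 + 320\right)\right)^{2} = \left(34 + 300\right)^{2} = 334^{2} = 111556$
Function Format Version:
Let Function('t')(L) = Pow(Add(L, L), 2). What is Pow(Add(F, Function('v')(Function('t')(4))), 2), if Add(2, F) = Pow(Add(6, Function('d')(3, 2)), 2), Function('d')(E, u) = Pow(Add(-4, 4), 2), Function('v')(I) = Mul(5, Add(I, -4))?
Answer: 111556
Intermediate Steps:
Function('t')(L) = Mul(4, Pow(L, 2)) (Function('t')(L) = Pow(Mul(2, L), 2) = Mul(4, Pow(L, 2)))
Function('v')(I) = Add(-20, Mul(5, I)) (Function('v')(I) = Mul(5, Add(-4, I)) = Add(-20, Mul(5, I)))
Function('d')(E, u) = 0 (Function('d')(E, u) = Pow(0, 2) = 0)
F = 34 (F = Add(-2, Pow(Add(6, 0), 2)) = Add(-2, Pow(6, 2)) = Add(-2, 36) = 34)
Pow(Add(F, Function('v')(Function('t')(4))), 2) = Pow(Add(34, Add(-20, Mul(5, Mul(4, Pow(4, 2))))), 2) = Pow(Add(34, Add(-20, Mul(5, Mul(4, 16)))), 2) = Pow(Add(34, Add(-20, Mul(5, 64))), 2) = Pow(Add(34, Add(-20, 320)), 2) = Pow(Add(34, 300), 2) = Pow(334, 2) = 111556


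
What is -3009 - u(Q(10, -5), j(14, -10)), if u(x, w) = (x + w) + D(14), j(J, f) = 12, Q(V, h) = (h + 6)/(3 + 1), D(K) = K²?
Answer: -12869/4 ≈ -3217.3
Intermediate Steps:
Q(V, h) = 3/2 + h/4 (Q(V, h) = (6 + h)/4 = (6 + h)*(¼) = 3/2 + h/4)
u(x, w) = 196 + w + x (u(x, w) = (x + w) + 14² = (w + x) + 196 = 196 + w + x)
-3009 - u(Q(10, -5), j(14, -10)) = -3009 - (196 + 12 + (3/2 + (¼)*(-5))) = -3009 - (196 + 12 + (3/2 - 5/4)) = -3009 - (196 + 12 + ¼) = -3009 - 1*833/4 = -3009 - 833/4 = -12869/4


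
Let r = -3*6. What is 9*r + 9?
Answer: -153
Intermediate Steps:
r = -18
9*r + 9 = 9*(-18) + 9 = -162 + 9 = -153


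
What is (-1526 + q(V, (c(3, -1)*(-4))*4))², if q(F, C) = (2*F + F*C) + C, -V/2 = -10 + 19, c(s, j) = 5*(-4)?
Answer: 49028004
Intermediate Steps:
c(s, j) = -20
V = -18 (V = -2*(-10 + 19) = -2*9 = -18)
q(F, C) = C + 2*F + C*F (q(F, C) = (2*F + C*F) + C = C + 2*F + C*F)
(-1526 + q(V, (c(3, -1)*(-4))*4))² = (-1526 + (-20*(-4)*4 + 2*(-18) + (-20*(-4)*4)*(-18)))² = (-1526 + (80*4 - 36 + (80*4)*(-18)))² = (-1526 + (320 - 36 + 320*(-18)))² = (-1526 + (320 - 36 - 5760))² = (-1526 - 5476)² = (-7002)² = 49028004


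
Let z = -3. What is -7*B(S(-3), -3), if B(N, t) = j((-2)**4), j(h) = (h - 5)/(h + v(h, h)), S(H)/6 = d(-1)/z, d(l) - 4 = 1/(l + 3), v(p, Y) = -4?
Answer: -77/12 ≈ -6.4167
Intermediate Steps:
d(l) = 4 + 1/(3 + l) (d(l) = 4 + 1/(l + 3) = 4 + 1/(3 + l))
S(H) = -9 (S(H) = 6*(((13 + 4*(-1))/(3 - 1))/(-3)) = 6*(((13 - 4)/2)*(-1/3)) = 6*(((1/2)*9)*(-1/3)) = 6*((9/2)*(-1/3)) = 6*(-3/2) = -9)
j(h) = (-5 + h)/(-4 + h) (j(h) = (h - 5)/(h - 4) = (-5 + h)/(-4 + h))
B(N, t) = 11/12 (B(N, t) = (-5 + (-2)**4)/(-4 + (-2)**4) = (-5 + 16)/(-4 + 16) = 11/12)
-7*B(S(-3), -3) = -7*11/12 = -77/12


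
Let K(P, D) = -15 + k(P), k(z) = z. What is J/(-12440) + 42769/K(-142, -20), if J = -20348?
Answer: -132212931/488270 ≈ -270.78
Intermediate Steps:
K(P, D) = -15 + P
J/(-12440) + 42769/K(-142, -20) = -20348/(-12440) + 42769/(-15 - 142) = -20348*(-1/12440) + 42769/(-157) = 5087/3110 + 42769*(-1/157) = 5087/3110 - 42769/157 = -132212931/488270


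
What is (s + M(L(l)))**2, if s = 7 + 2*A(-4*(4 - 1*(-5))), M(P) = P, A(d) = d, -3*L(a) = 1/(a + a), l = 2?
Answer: 609961/144 ≈ 4235.8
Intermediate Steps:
L(a) = -1/(6*a) (L(a) = -1/(3*(a + a)) = -1/(2*a)/3 = -1/(6*a))
s = -65 (s = 7 + 2*(-4*(4 - 1*(-5))) = 7 + 2*(-4*(4 + 5)) = 7 + 2*(-4*9) = 7 + 2*(-36) = 7 - 72 = -65)
(s + M(L(l)))**2 = (-65 - 1/6/2)**2 = (-65 - 1/6*1/2)**2 = (-65 - 1/12)**2 = (-781/12)**2 = 609961/144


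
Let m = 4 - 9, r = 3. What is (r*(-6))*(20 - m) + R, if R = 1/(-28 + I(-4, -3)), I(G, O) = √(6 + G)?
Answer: -175964/391 - √2/782 ≈ -450.04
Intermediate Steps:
m = -5
R = 1/(-28 + √2) (R = 1/(-28 + √(6 - 4)) = 1/(-28 + √2) ≈ -0.037614)
(r*(-6))*(20 - m) + R = (3*(-6))*(20 - 1*(-5)) + (-14/391 - √2/782) = -18*(20 + 5) + (-14/391 - √2/782) = -18*25 + (-14/391 - √2/782) = -450 + (-14/391 - √2/782) = -175964/391 - √2/782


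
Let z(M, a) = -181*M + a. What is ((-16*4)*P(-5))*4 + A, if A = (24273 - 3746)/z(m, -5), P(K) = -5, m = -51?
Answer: 11829807/9226 ≈ 1282.2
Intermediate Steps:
z(M, a) = a - 181*M
A = 20527/9226 (A = (24273 - 3746)/(-5 - 181*(-51)) = 20527/(-5 + 9231) = 20527/9226 ≈ 2.2249)
((-16*4)*P(-5))*4 + A = (-16*4*(-5))*4 + 20527/9226 = -64*(-5)*4 + 20527/9226 = 320*4 + 20527/9226 = 1280 + 20527/9226 = 11829807/9226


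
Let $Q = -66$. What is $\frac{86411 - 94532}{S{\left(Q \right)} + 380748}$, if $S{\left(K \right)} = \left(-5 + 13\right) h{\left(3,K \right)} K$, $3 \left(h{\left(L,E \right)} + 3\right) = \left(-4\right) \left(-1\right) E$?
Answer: $- \frac{2707}{142932} \approx -0.018939$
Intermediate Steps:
$h{\left(L,E \right)} = -3 + \frac{4 E}{3}$ ($h{\left(L,E \right)} = -3 + \frac{\left(-4\right) \left(-1\right) E}{3} = -3 + \frac{4 E}{3}$)
$S{\left(K \right)} = K \left(-24 + \frac{32 K}{3}\right)$ ($S{\left(K \right)} = \left(-5 + 13\right) \left(-3 + \frac{4 K}{3}\right) K = 8 \left(-3 + \frac{4 K}{3}\right) K = \left(-24 + \frac{32 K}{3}\right) K = K \left(-24 + \frac{32 K}{3}\right)$)
$\frac{86411 - 94532}{S{\left(Q \right)} + 380748} = \frac{86411 - 94532}{\frac{8}{3} \left(-66\right) \left(-9 + 4 \left(-66\right)\right) + 380748} = - \frac{8121}{\frac{8}{3} \left(-66\right) \left(-9 - 264\right) + 380748} = - \frac{8121}{\frac{8}{3} \left(-66\right) \left(-273\right) + 380748} = - \frac{8121}{48048 + 380748} = - \frac{8121}{428796} = \left(-8121\right) \frac{1}{428796} = - \frac{2707}{142932}$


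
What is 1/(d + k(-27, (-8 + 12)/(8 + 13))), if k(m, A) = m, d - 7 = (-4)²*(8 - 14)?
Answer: -1/116 ≈ -0.0086207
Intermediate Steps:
d = -89 (d = 7 + (-4)²*(8 - 14) = 7 + 16*(-6) = 7 - 96 = -89)
1/(d + k(-27, (-8 + 12)/(8 + 13))) = 1/(-89 - 27) = 1/(-116) = -1/116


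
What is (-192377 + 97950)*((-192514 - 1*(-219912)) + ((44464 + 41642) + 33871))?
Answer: -13916179125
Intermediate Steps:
(-192377 + 97950)*((-192514 - 1*(-219912)) + ((44464 + 41642) + 33871)) = -94427*((-192514 + 219912) + (86106 + 33871)) = -94427*(27398 + 119977) = -94427*147375 = -13916179125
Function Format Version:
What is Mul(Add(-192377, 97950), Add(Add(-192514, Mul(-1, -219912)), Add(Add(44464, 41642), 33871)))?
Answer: -13916179125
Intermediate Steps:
Mul(Add(-192377, 97950), Add(Add(-192514, Mul(-1, -219912)), Add(Add(44464, 41642), 33871))) = Mul(-94427, Add(Add(-192514, 219912), Add(86106, 33871))) = Mul(-94427, Add(27398, 119977)) = Mul(-94427, 147375) = -13916179125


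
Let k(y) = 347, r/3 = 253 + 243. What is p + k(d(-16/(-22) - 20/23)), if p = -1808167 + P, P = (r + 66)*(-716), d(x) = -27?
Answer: -2920484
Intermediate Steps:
r = 1488 (r = 3*(253 + 243) = 3*496 = 1488)
P = -1112664 (P = (1488 + 66)*(-716) = 1554*(-716) = -1112664)
p = -2920831 (p = -1808167 - 1112664 = -2920831)
p + k(d(-16/(-22) - 20/23)) = -2920831 + 347 = -2920484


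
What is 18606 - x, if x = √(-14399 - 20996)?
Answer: 18606 - I*√35395 ≈ 18606.0 - 188.14*I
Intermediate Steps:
x = I*√35395 (x = √(-35395) = I*√35395 ≈ 188.14*I)
18606 - x = 18606 - I*√35395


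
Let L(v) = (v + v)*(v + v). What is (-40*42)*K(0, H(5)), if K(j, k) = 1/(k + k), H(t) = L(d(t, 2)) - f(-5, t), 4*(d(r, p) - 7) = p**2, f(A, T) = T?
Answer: -840/251 ≈ -3.3466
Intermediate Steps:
d(r, p) = 7 + p**2/4
L(v) = 4*v**2 (L(v) = (2*v)*(2*v) = 4*v**2)
H(t) = 256 - t (H(t) = 4*(7 + (1/4)*2**2)**2 - t = 4*(7 + (1/4)*4)**2 - t = 4*(7 + 1)**2 - t = 4*8**2 - t = 4*64 - t = 256 - t)
K(j, k) = 1/(2*k)
(-40*42)*K(0, H(5)) = (-40*42)*(1/(2*(256 - 1*5))) = -840/(256 - 5) = -840/251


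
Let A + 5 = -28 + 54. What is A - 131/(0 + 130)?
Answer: 2599/130 ≈ 19.992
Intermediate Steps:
A = 21 (A = -5 + (-28 + 54) = -5 + 26 = 21)
A - 131/(0 + 130) = 21 - 131/(0 + 130) = 21 - 131/130 = 2599/130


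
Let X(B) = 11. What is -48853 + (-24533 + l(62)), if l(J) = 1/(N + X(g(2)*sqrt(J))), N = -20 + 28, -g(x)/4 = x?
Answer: -1394333/19 ≈ -73386.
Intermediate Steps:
g(x) = -4*x
N = 8
l(J) = 1/19 (l(J) = 1/(8 + 11) = 1/19)
-48853 + (-24533 + l(62)) = -48853 + (-24533 + 1/19) = -48853 - 466126/19 = -1394333/19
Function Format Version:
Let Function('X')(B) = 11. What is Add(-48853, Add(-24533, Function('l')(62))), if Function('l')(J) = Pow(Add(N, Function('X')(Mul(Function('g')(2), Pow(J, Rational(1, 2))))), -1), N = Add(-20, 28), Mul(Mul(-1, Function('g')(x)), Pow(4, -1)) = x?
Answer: Rational(-1394333, 19) ≈ -73386.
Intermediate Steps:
Function('g')(x) = Mul(-4, x)
N = 8
Function('l')(J) = Rational(1, 19) (Function('l')(J) = Pow(Add(8, 11), -1) = Pow(19, -1) = Rational(1, 19))
Add(-48853, Add(-24533, Function('l')(62))) = Add(-48853, Add(-24533, Rational(1, 19))) = Add(-48853, Rational(-466126, 19)) = Rational(-1394333, 19)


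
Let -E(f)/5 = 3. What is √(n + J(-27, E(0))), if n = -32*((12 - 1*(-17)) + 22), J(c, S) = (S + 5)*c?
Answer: I*√1362 ≈ 36.905*I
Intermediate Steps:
E(f) = -15 (E(f) = -5*3 = -15)
J(c, S) = c*(5 + S) (J(c, S) = (5 + S)*c = c*(5 + S))
n = -1632 (n = -32*((12 + 17) + 22) = -32*(29 + 22) = -32*51 = -1632)
√(n + J(-27, E(0))) = √(-1632 - 27*(5 - 15)) = √(-1632 - 27*(-10)) = √(-1632 + 270) = √(-1362) = I*√1362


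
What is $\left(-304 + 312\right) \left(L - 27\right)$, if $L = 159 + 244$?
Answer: $3008$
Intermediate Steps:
$L = 403$
$\left(-304 + 312\right) \left(L - 27\right) = \left(-304 + 312\right) \left(403 - 27\right) = 8 \cdot 376 = 3008$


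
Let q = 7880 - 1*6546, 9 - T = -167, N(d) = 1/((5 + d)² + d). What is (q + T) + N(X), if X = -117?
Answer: 18764771/12427 ≈ 1510.0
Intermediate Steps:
N(d) = 1/(d + (5 + d)²)
T = 176 (T = 9 - 1*(-167) = 9 + 167 = 176)
q = 1334 (q = 7880 - 6546 = 1334)
(q + T) + N(X) = (1334 + 176) + 1/(-117 + (5 - 117)²) = 1510 + 1/(-117 + (-112)²) = 1510 + 1/(-117 + 12544) = 1510 + 1/12427 = 18764771/12427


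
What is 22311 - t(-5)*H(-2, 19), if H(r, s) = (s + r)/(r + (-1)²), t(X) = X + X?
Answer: 22141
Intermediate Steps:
t(X) = 2*X
H(r, s) = (r + s)/(1 + r) (H(r, s) = (r + s)/(r + 1) = (r + s)/(1 + r))
22311 - t(-5)*H(-2, 19) = 22311 - 2*(-5)*(-2 + 19)/(1 - 2) = 22311 - (-10)*17/(-1) = 22311 - (-10)*(-1*17) = 22311 - (-10)*(-17) = 22311 - 1*170 = 22311 - 170 = 22141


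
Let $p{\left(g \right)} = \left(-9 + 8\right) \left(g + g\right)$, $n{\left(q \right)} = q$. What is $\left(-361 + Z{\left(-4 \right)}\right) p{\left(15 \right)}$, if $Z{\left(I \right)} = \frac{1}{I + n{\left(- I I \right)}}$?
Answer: $\frac{21663}{2} \approx 10832.0$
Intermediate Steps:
$Z{\left(I \right)} = \frac{1}{I - I^{2}}$ ($Z{\left(I \right)} = \frac{1}{I + - I I} = \frac{1}{I - I^{2}}$)
$p{\left(g \right)} = - 2 g$
$\left(-361 + Z{\left(-4 \right)}\right) p{\left(15 \right)} = \left(-361 - \frac{1}{\left(-4\right) \left(-1 - 4\right)}\right) \left(\left(-2\right) 15\right) = \left(-361 - - \frac{1}{4 \left(-5\right)}\right) \left(-30\right) = \left(-361 - \left(- \frac{1}{4}\right) \left(- \frac{1}{5}\right)\right) \left(-30\right) = \left(-361 - \frac{1}{20}\right) \left(-30\right) = \left(- \frac{7221}{20}\right) \left(-30\right) = \frac{21663}{2}$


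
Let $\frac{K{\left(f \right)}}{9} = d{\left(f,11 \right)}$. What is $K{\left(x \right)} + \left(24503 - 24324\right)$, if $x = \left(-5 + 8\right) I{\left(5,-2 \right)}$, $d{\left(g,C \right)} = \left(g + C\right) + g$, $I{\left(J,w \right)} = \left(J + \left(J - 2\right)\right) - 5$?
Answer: $440$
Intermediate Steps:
$I{\left(J,w \right)} = -7 + 2 J$ ($I{\left(J,w \right)} = \left(J + \left(J - 2\right)\right) - 5 = \left(J + \left(-2 + J\right)\right) - 5 = \left(-2 + 2 J\right) - 5 = -7 + 2 J$)
$d{\left(g,C \right)} = C + 2 g$ ($d{\left(g,C \right)} = \left(C + g\right) + g = C + 2 g$)
$x = 9$ ($x = \left(-5 + 8\right) \left(-7 + 2 \cdot 5\right) = 3 \left(-7 + 10\right) = 3 \cdot 3 = 9$)
$K{\left(f \right)} = 99 + 18 f$ ($K{\left(f \right)} = 9 \left(11 + 2 f\right) = 99 + 18 f$)
$K{\left(x \right)} + \left(24503 - 24324\right) = \left(99 + 18 \cdot 9\right) + \left(24503 - 24324\right) = \left(99 + 162\right) + 179 = 261 + 179 = 440$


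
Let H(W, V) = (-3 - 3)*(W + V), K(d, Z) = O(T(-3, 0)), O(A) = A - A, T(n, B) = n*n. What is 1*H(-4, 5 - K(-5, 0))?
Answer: -6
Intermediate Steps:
T(n, B) = n**2
O(A) = 0
K(d, Z) = 0
H(W, V) = -6*V - 6*W (H(W, V) = -6*(V + W) = -6*V - 6*W)
1*H(-4, 5 - K(-5, 0)) = 1*(-6*(5 - 1*0) - 6*(-4)) = 1*(-6*(5 + 0) + 24) = 1*(-6*5 + 24) = 1*(-30 + 24) = 1*(-6) = -6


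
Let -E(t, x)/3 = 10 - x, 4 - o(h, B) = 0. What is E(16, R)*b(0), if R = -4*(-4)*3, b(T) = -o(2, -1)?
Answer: -456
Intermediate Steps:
o(h, B) = 4 (o(h, B) = 4 - 1*0 = 4 + 0 = 4)
b(T) = -4 (b(T) = -1*4 = -4)
R = 48 (R = 16*3 = 48)
E(t, x) = -30 + 3*x (E(t, x) = -3*(10 - x) = -30 + 3*x)
E(16, R)*b(0) = (-30 + 3*48)*(-4) = (-30 + 144)*(-4) = 114*(-4) = -456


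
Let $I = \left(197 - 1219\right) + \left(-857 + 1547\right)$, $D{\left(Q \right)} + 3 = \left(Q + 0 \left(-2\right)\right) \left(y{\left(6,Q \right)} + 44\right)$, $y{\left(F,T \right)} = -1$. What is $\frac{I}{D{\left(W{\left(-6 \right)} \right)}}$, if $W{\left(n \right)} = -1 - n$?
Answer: $- \frac{83}{53} \approx -1.566$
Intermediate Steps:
$D{\left(Q \right)} = -3 + 43 Q$ ($D{\left(Q \right)} = -3 + \left(Q + 0 \left(-2\right)\right) \left(-1 + 44\right) = -3 + \left(Q + 0\right) 43 = -3 + Q 43 = -3 + 43 Q$)
$I = -332$ ($I = -1022 + 690 = -332$)
$\frac{I}{D{\left(W{\left(-6 \right)} \right)}} = - \frac{332}{-3 + 43 \left(-1 - -6\right)} = - \frac{332}{-3 + 43 \left(-1 + 6\right)} = - \frac{332}{-3 + 43 \cdot 5} = - \frac{332}{-3 + 215} = - \frac{332}{212} = \left(-332\right) \frac{1}{212} = - \frac{83}{53}$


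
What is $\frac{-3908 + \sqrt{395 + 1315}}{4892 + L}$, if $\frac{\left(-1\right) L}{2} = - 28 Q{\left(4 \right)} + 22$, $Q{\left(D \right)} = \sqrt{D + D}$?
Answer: $- \frac{296031}{366844} - \frac{21 \sqrt{95}}{733688} + \frac{909 \sqrt{190}}{1467376} + \frac{6839 \sqrt{2}}{366844} \approx -0.77234$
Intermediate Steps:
$Q{\left(D \right)} = \sqrt{2} \sqrt{D}$ ($Q{\left(D \right)} = \sqrt{2 D} = \sqrt{2} \sqrt{D}$)
$L = -44 + 112 \sqrt{2}$ ($L = - 2 \left(- 28 \sqrt{2} \sqrt{4} + 22\right) = - 2 \left(- 28 \sqrt{2} \cdot 2 + 22\right) = - 2 \left(- 28 \cdot 2 \sqrt{2} + 22\right) = - 2 \left(- 56 \sqrt{2} + 22\right) = - 2 \left(22 - 56 \sqrt{2}\right) = -44 + 112 \sqrt{2} \approx 114.39$)
$\frac{-3908 + \sqrt{395 + 1315}}{4892 + L} = \frac{-3908 + \sqrt{395 + 1315}}{4892 - \left(44 - 112 \sqrt{2}\right)} = \frac{-3908 + \sqrt{1710}}{4848 + 112 \sqrt{2}} = \frac{-3908 + 3 \sqrt{190}}{4848 + 112 \sqrt{2}}$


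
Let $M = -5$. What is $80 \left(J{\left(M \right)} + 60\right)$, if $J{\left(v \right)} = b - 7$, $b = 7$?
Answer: $4800$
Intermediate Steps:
$J{\left(v \right)} = 0$ ($J{\left(v \right)} = 7 - 7 = 0$)
$80 \left(J{\left(M \right)} + 60\right) = 80 \left(0 + 60\right) = 80 \cdot 60 = 4800$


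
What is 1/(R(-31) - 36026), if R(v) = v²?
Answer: -1/35065 ≈ -2.8518e-5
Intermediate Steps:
1/(R(-31) - 36026) = 1/((-31)² - 36026) = 1/(961 - 36026) = 1/(-35065) = -1/35065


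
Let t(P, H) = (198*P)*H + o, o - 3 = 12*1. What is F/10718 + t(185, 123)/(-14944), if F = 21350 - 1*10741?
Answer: -24065730847/80084896 ≈ -300.50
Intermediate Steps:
o = 15 (o = 3 + 12*1 = 3 + 12 = 15)
F = 10609 (F = 21350 - 10741 = 10609)
t(P, H) = 15 + 198*H*P (t(P, H) = (198*P)*H + 15 = 198*H*P + 15 = 15 + 198*H*P)
F/10718 + t(185, 123)/(-14944) = 10609/10718 + (15 + 198*123*185)/(-14944) = 10609*(1/10718) + (15 + 4505490)*(-1/14944) = 10609/10718 + 4505505*(-1/14944) = 10609/10718 - 4505505/14944 = -24065730847/80084896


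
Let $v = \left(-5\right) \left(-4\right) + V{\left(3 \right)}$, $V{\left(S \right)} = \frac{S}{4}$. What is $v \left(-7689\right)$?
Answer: $- \frac{638187}{4} \approx -1.5955 \cdot 10^{5}$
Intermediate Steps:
$V{\left(S \right)} = \frac{S}{4}$ ($V{\left(S \right)} = S \frac{1}{4} = \frac{S}{4}$)
$v = \frac{83}{4}$ ($v = \left(-5\right) \left(-4\right) + \frac{1}{4} \cdot 3 = 20 + \frac{3}{4} = \frac{83}{4} \approx 20.75$)
$v \left(-7689\right) = \frac{83}{4} \left(-7689\right) = - \frac{638187}{4}$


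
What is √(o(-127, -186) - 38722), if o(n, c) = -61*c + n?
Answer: I*√27503 ≈ 165.84*I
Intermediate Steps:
o(n, c) = n - 61*c
√(o(-127, -186) - 38722) = √((-127 - 61*(-186)) - 38722) = √((-127 + 11346) - 38722) = √(11219 - 38722) = √(-27503) = I*√27503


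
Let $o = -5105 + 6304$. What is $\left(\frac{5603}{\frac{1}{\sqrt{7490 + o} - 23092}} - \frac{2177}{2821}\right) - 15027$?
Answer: $- \frac{52148000020}{403} + 5603 \sqrt{8689} \approx -1.2888 \cdot 10^{8}$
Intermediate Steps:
$o = 1199$
$\left(\frac{5603}{\frac{1}{\sqrt{7490 + o} - 23092}} - \frac{2177}{2821}\right) - 15027 = \left(\frac{5603}{\frac{1}{\sqrt{7490 + 1199} - 23092}} - \frac{2177}{2821}\right) - 15027 = \left(\frac{5603}{\frac{1}{\sqrt{8689} - 23092}} - \frac{311}{403}\right) - 15027 = \left(\frac{5603}{\frac{1}{-23092 + \sqrt{8689}}} - \frac{311}{403}\right) - 15027 = \left(5603 \left(-23092 + \sqrt{8689}\right) - \frac{311}{403}\right) - 15027 = \left(\left(-129384476 + 5603 \sqrt{8689}\right) - \frac{311}{403}\right) - 15027 = \left(- \frac{52141944139}{403} + 5603 \sqrt{8689}\right) - 15027 = - \frac{52148000020}{403} + 5603 \sqrt{8689}$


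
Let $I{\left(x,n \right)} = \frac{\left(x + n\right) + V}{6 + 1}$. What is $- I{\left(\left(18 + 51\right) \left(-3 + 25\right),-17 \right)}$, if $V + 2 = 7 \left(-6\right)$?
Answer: $- \frac{1457}{7} \approx -208.14$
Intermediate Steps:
$V = -44$ ($V = -2 + 7 \left(-6\right) = -2 - 42 = -44$)
$I{\left(x,n \right)} = - \frac{44}{7} + \frac{n}{7} + \frac{x}{7}$ ($I{\left(x,n \right)} = \frac{\left(x + n\right) - 44}{6 + 1} = \frac{\left(n + x\right) - 44}{7} = \left(-44 + n + x\right) \frac{1}{7} = - \frac{44}{7} + \frac{n}{7} + \frac{x}{7}$)
$- I{\left(\left(18 + 51\right) \left(-3 + 25\right),-17 \right)} = - (- \frac{44}{7} + \frac{1}{7} \left(-17\right) + \frac{\left(18 + 51\right) \left(-3 + 25\right)}{7}) = - (- \frac{44}{7} - \frac{17}{7} + \frac{69 \cdot 22}{7}) = - (- \frac{44}{7} - \frac{17}{7} + \frac{1}{7} \cdot 1518) = - (- \frac{44}{7} - \frac{17}{7} + \frac{1518}{7}) = \left(-1\right) \frac{1457}{7} = - \frac{1457}{7}$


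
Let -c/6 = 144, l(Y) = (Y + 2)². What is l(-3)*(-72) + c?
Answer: -936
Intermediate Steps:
l(Y) = (2 + Y)²
c = -864 (c = -6*144 = -864)
l(-3)*(-72) + c = (2 - 3)²*(-72) - 864 = (-1)²*(-72) - 864 = 1*(-72) - 864 = -72 - 864 = -936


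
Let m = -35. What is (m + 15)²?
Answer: 400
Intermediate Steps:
(m + 15)² = (-35 + 15)² = (-20)² = 400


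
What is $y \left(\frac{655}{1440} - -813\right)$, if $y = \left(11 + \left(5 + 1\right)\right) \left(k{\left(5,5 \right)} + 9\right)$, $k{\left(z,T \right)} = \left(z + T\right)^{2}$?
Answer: $\frac{434111575}{288} \approx 1.5073 \cdot 10^{6}$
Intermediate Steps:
$k{\left(z,T \right)} = \left(T + z\right)^{2}$
$y = 1853$ ($y = \left(11 + \left(5 + 1\right)\right) \left(\left(5 + 5\right)^{2} + 9\right) = \left(11 + 6\right) \left(10^{2} + 9\right) = 17 \left(100 + 9\right) = 17 \cdot 109 = 1853$)
$y \left(\frac{655}{1440} - -813\right) = 1853 \left(\frac{655}{1440} - -813\right) = 1853 \left(655 \cdot \frac{1}{1440} + 813\right) = 1853 \left(\frac{131}{288} + 813\right) = 1853 \cdot \frac{234275}{288} = \frac{434111575}{288}$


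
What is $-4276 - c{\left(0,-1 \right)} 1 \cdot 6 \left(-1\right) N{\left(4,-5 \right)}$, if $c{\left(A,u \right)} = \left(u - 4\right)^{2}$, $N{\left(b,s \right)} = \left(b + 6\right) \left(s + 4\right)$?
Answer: $-5776$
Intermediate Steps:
$N{\left(b,s \right)} = \left(4 + s\right) \left(6 + b\right)$ ($N{\left(b,s \right)} = \left(6 + b\right) \left(4 + s\right) = \left(4 + s\right) \left(6 + b\right)$)
$c{\left(A,u \right)} = \left(-4 + u\right)^{2}$
$-4276 - c{\left(0,-1 \right)} 1 \cdot 6 \left(-1\right) N{\left(4,-5 \right)} = -4276 - \left(-4 - 1\right)^{2} \cdot 1 \cdot 6 \left(-1\right) \left(24 + 4 \cdot 4 + 6 \left(-5\right) + 4 \left(-5\right)\right) = -4276 - \left(-5\right)^{2} \cdot 1 \left(- 6 \left(24 + 16 - 30 - 20\right)\right) = -4276 - 25 \cdot 1 \left(\left(-6\right) \left(-10\right)\right) = -4276 - 25 \cdot 60 = -4276 - 1500 = -5776$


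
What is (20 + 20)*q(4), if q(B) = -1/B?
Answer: -10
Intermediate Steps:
(20 + 20)*q(4) = (20 + 20)*(-1/4) = 40*(-1*¼) = 40*(-¼) = -10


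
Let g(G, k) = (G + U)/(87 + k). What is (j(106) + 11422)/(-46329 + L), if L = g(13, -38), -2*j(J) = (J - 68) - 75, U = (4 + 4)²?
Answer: -160167/648584 ≈ -0.24695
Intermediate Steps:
U = 64 (U = 8² = 64)
j(J) = 143/2 - J/2 (j(J) = -((J - 68) - 75)/2 = -((-68 + J) - 75)/2 = -(-143 + J)/2 = 143/2 - J/2)
g(G, k) = (64 + G)/(87 + k) (g(G, k) = (G + 64)/(87 + k) = (64 + G)/(87 + k))
L = 11/7 (L = (64 + 13)/(87 - 38) = 77/49 = (1/49)*77 = 11/7 ≈ 1.5714)
(j(106) + 11422)/(-46329 + L) = ((143/2 - ½*106) + 11422)/(-46329 + 11/7) = ((143/2 - 53) + 11422)/(-324292/7) = (37/2 + 11422)*(-7/324292) = (22881/2)*(-7/324292) = -160167/648584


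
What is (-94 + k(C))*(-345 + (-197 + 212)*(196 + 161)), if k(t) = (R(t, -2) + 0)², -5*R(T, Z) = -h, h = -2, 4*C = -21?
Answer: -2350692/5 ≈ -4.7014e+5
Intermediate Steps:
C = -21/4 (C = (¼)*(-21) = -21/4 ≈ -5.2500)
R(T, Z) = -⅖ (R(T, Z) = -(-1)*(-2)/5 = -⅕*2 = -⅖)
k(t) = 4/25 (k(t) = (-⅖ + 0)² = (-⅖)² = 4/25)
(-94 + k(C))*(-345 + (-197 + 212)*(196 + 161)) = (-94 + 4/25)*(-345 + (-197 + 212)*(196 + 161)) = -2346*(-345 + 15*357)/25 = -2346*(-345 + 5355)/25 = -2346/25*5010 = -2350692/5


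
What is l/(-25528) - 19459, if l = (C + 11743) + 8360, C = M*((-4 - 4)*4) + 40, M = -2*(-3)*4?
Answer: -496768727/25528 ≈ -19460.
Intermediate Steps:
M = 24 (M = 6*4 = 24)
C = -728 (C = 24*((-4 - 4)*4) + 40 = 24*(-8*4) + 40 = 24*(-32) + 40 = -768 + 40 = -728)
l = 19375 (l = (-728 + 11743) + 8360 = 11015 + 8360 = 19375)
l/(-25528) - 19459 = 19375/(-25528) - 19459 = 19375*(-1/25528) - 19459 = -19375/25528 - 19459 = -496768727/25528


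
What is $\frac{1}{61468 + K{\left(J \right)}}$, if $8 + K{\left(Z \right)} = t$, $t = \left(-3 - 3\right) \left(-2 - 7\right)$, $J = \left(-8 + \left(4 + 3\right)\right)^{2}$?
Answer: $\frac{1}{61514} \approx 1.6256 \cdot 10^{-5}$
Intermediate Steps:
$J = 1$ ($J = \left(-8 + 7\right)^{2} = \left(-1\right)^{2} = 1$)
$t = 54$ ($t = \left(-6\right) \left(-9\right) = 54$)
$K{\left(Z \right)} = 46$ ($K{\left(Z \right)} = -8 + 54 = 46$)
$\frac{1}{61468 + K{\left(J \right)}} = \frac{1}{61468 + 46} = \frac{1}{61514}$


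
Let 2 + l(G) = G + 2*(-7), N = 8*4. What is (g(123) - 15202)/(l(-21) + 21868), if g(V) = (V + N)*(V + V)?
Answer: 22928/21831 ≈ 1.0502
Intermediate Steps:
N = 32
g(V) = 2*V*(32 + V) (g(V) = (V + 32)*(V + V) = (32 + V)*(2*V) = 2*V*(32 + V))
l(G) = -16 + G (l(G) = -2 + (G + 2*(-7)) = -2 + (G - 14) = -2 + (-14 + G) = -16 + G)
(g(123) - 15202)/(l(-21) + 21868) = (2*123*(32 + 123) - 15202)/((-16 - 21) + 21868) = (2*123*155 - 15202)/(-37 + 21868) = (38130 - 15202)/21831 = 22928*(1/21831) = 22928/21831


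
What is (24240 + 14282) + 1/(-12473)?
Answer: 480484905/12473 ≈ 38522.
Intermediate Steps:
(24240 + 14282) + 1/(-12473) = 38522 - 1/12473 = 480484905/12473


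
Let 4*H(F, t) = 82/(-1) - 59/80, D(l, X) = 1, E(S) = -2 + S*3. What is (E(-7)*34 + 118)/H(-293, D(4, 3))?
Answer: 212480/6619 ≈ 32.102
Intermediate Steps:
E(S) = -2 + 3*S
H(F, t) = -6619/320 (H(F, t) = (82/(-1) - 59/80)/4 = (82*(-1) - 59*1/80)/4 = (-82 - 59/80)/4 = (¼)*(-6619/80) = -6619/320)
(E(-7)*34 + 118)/H(-293, D(4, 3)) = ((-2 + 3*(-7))*34 + 118)/(-6619/320) = ((-2 - 21)*34 + 118)*(-320/6619) = (-23*34 + 118)*(-320/6619) = (-782 + 118)*(-320/6619) = -664*(-320/6619) = 212480/6619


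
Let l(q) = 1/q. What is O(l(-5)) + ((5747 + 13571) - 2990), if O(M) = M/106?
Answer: 8653839/530 ≈ 16328.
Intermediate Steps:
O(M) = M/106 (O(M) = M*(1/106) = M/106)
O(l(-5)) + ((5747 + 13571) - 2990) = (1/106)/(-5) + ((5747 + 13571) - 2990) = (1/106)*(-⅕) + (19318 - 2990) = -1/530 + 16328 = 8653839/530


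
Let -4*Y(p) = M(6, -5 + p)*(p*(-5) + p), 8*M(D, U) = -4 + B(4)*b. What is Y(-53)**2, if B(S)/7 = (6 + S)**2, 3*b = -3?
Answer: 21752896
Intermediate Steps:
b = -1 (b = (1/3)*(-3) = -1)
B(S) = 7*(6 + S)**2
M(D, U) = -88 (M(D, U) = (-4 + (7*(6 + 4)**2)*(-1))/8 = (-4 + (7*10**2)*(-1))/8 = (-4 + (7*100)*(-1))/8 = (-4 + 700*(-1))/8 = (-4 - 700)/8 = (1/8)*(-704) = -88)
Y(p) = -88*p (Y(p) = -(-22)*(p*(-5) + p) = -(-22)*(-5*p + p) = -(-22)*(-4*p) = -88*p)
Y(-53)**2 = (-88*(-53))**2 = 4664**2 = 21752896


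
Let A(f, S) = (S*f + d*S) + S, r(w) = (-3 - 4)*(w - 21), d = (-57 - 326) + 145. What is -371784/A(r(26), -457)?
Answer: -46473/15538 ≈ -2.9909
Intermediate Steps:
d = -238 (d = -383 + 145 = -238)
r(w) = 147 - 7*w (r(w) = -7*(-21 + w) = 147 - 7*w)
A(f, S) = -237*S + S*f (A(f, S) = (S*f - 238*S) + S = (-238*S + S*f) + S = -237*S + S*f)
-371784/A(r(26), -457) = -371784*(-1/(457*(-237 + (147 - 7*26)))) = -371784*(-1/(457*(-237 + (147 - 182)))) = -371784*(-1/(457*(-237 - 35))) = -371784/((-457*(-272))) = -371784/124304 = -371784*1/124304 = -46473/15538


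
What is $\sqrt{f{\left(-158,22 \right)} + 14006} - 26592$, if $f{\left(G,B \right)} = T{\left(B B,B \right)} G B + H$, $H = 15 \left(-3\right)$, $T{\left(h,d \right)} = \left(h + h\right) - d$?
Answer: $-26592 + 3 i \sqrt{363815} \approx -26592.0 + 1809.5 i$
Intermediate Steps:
$T{\left(h,d \right)} = - d + 2 h$ ($T{\left(h,d \right)} = 2 h - d = - d + 2 h$)
$H = -45$
$f{\left(G,B \right)} = -45 + B G \left(- B + 2 B^{2}\right)$ ($f{\left(G,B \right)} = \left(- B + 2 B B\right) G B - 45 = \left(- B + 2 B^{2}\right) G B - 45 = G \left(- B + 2 B^{2}\right) B - 45 = B G \left(- B + 2 B^{2}\right) - 45 = -45 + B G \left(- B + 2 B^{2}\right)$)
$\sqrt{f{\left(-158,22 \right)} + 14006} - 26592 = \sqrt{\left(-45 - 158 \cdot 22^{2} \left(-1 + 2 \cdot 22\right)\right) + 14006} - 26592 = \sqrt{\left(-45 - 76472 \left(-1 + 44\right)\right) + 14006} - 26592 = \sqrt{\left(-45 - 76472 \cdot 43\right) + 14006} - 26592 = \sqrt{\left(-45 - 3288296\right) + 14006} - 26592 = \sqrt{-3288341 + 14006} - 26592 = \sqrt{-3274335} - 26592 = 3 i \sqrt{363815} - 26592 = -26592 + 3 i \sqrt{363815}$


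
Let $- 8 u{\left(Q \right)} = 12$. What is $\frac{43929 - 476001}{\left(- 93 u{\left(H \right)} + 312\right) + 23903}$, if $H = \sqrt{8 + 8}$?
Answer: $- \frac{864144}{48709} \approx -17.741$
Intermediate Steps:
$H = 4$ ($H = \sqrt{16} = 4$)
$u{\left(Q \right)} = - \frac{3}{2}$ ($u{\left(Q \right)} = \left(- \frac{1}{8}\right) 12 = - \frac{3}{2}$)
$\frac{43929 - 476001}{\left(- 93 u{\left(H \right)} + 312\right) + 23903} = \frac{43929 - 476001}{\left(\left(-93\right) \left(- \frac{3}{2}\right) + 312\right) + 23903} = - \frac{432072}{\left(\frac{279}{2} + 312\right) + 23903} = - \frac{432072}{\frac{903}{2} + 23903} = - \frac{432072}{\frac{48709}{2}} = \left(-432072\right) \frac{2}{48709} = - \frac{864144}{48709}$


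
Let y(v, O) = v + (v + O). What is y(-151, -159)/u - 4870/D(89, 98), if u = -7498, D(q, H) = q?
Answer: -36474231/667322 ≈ -54.658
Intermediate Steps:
y(v, O) = O + 2*v (y(v, O) = v + (O + v) = O + 2*v)
y(-151, -159)/u - 4870/D(89, 98) = (-159 + 2*(-151))/(-7498) - 4870/89 = (-159 - 302)*(-1/7498) - 4870*1/89 = -461*(-1/7498) - 4870/89 = 461/7498 - 4870/89 = -36474231/667322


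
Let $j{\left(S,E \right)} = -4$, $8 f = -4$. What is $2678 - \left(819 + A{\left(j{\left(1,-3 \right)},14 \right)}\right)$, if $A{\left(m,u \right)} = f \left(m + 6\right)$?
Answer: $1860$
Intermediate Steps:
$f = - \frac{1}{2}$ ($f = \frac{1}{8} \left(-4\right) = - \frac{1}{2} \approx -0.5$)
$A{\left(m,u \right)} = -3 - \frac{m}{2}$ ($A{\left(m,u \right)} = - \frac{m + 6}{2} = - \frac{6 + m}{2} = -3 - \frac{m}{2}$)
$2678 - \left(819 + A{\left(j{\left(1,-3 \right)},14 \right)}\right) = 2678 - \left(819 - 1\right) = 2678 - 818 = 1860$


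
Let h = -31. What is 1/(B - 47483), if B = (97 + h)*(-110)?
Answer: -1/54743 ≈ -1.8267e-5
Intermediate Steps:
B = -7260 (B = (97 - 31)*(-110) = 66*(-110) = -7260)
1/(B - 47483) = 1/(-7260 - 47483) = 1/(-54743) = -1/54743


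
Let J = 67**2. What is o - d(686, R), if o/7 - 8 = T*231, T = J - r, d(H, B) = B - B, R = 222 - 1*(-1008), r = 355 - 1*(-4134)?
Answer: 56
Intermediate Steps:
r = 4489 (r = 355 + 4134 = 4489)
R = 1230 (R = 222 + 1008 = 1230)
d(H, B) = 0
J = 4489
T = 0 (T = 4489 - 1*4489 = 4489 - 4489 = 0)
o = 56 (o = 56 + 7*(0*231) = 56 + 7*0 = 56 + 0 = 56)
o - d(686, R) = 56 - 1*0 = 56 + 0 = 56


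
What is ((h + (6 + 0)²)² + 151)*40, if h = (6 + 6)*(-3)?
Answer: 6040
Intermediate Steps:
h = -36 (h = 12*(-3) = -36)
((h + (6 + 0)²)² + 151)*40 = ((-36 + (6 + 0)²)² + 151)*40 = ((-36 + 6²)² + 151)*40 = ((-36 + 36)² + 151)*40 = (0² + 151)*40 = (0 + 151)*40 = 151*40 = 6040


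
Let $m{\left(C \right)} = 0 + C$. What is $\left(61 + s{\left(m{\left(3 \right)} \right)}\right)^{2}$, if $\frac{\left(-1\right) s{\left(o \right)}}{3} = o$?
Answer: $2704$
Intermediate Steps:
$m{\left(C \right)} = C$
$s{\left(o \right)} = - 3 o$
$\left(61 + s{\left(m{\left(3 \right)} \right)}\right)^{2} = \left(61 - 9\right)^{2} = 52^{2} = 2704$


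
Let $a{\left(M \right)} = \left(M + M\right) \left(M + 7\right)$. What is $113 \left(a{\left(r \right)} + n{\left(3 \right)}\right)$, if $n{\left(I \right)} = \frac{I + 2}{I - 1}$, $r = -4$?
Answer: $- \frac{4859}{2} \approx -2429.5$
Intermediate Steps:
$a{\left(M \right)} = 2 M \left(7 + M\right)$
$n{\left(I \right)} = \frac{2 + I}{-1 + I}$
$113 \left(a{\left(r \right)} + n{\left(3 \right)}\right) = 113 \left(2 \left(-4\right) \left(7 - 4\right) + \frac{2 + 3}{-1 + 3}\right) = 113 \left(2 \left(-4\right) 3 + \frac{1}{2} \cdot 5\right) = 113 \left(-24 + \frac{1}{2} \cdot 5\right) = 113 \left(-24 + \frac{5}{2}\right) = 113 \left(- \frac{43}{2}\right) = - \frac{4859}{2}$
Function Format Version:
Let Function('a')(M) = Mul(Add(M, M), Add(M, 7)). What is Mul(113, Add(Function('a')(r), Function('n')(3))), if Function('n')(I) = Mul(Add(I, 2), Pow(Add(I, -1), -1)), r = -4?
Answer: Rational(-4859, 2) ≈ -2429.5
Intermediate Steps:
Function('a')(M) = Mul(2, M, Add(7, M)) (Function('a')(M) = Mul(Mul(2, M), Add(7, M)) = Mul(2, M, Add(7, M)))
Function('n')(I) = Mul(Pow(Add(-1, I), -1), Add(2, I)) (Function('n')(I) = Mul(Add(2, I), Pow(Add(-1, I), -1)) = Mul(Pow(Add(-1, I), -1), Add(2, I)))
Mul(113, Add(Function('a')(r), Function('n')(3))) = Mul(113, Add(Mul(2, -4, Add(7, -4)), Mul(Pow(Add(-1, 3), -1), Add(2, 3)))) = Mul(113, Add(Mul(2, -4, 3), Mul(Pow(2, -1), 5))) = Mul(113, Add(-24, Mul(Rational(1, 2), 5))) = Mul(113, Add(-24, Rational(5, 2))) = Mul(113, Rational(-43, 2)) = Rational(-4859, 2)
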